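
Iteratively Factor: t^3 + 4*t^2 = (t + 4)*(t^2) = t*(t + 4)*(t)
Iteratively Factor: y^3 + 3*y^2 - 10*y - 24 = (y + 2)*(y^2 + y - 12) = (y + 2)*(y + 4)*(y - 3)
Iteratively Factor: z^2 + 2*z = (z + 2)*(z)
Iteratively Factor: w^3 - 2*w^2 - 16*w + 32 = (w - 2)*(w^2 - 16) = (w - 4)*(w - 2)*(w + 4)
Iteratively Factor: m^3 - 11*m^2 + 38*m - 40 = (m - 4)*(m^2 - 7*m + 10) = (m - 4)*(m - 2)*(m - 5)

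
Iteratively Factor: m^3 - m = (m + 1)*(m^2 - m) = (m - 1)*(m + 1)*(m)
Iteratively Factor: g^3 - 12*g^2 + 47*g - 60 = (g - 3)*(g^2 - 9*g + 20) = (g - 4)*(g - 3)*(g - 5)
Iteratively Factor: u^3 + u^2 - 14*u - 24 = (u + 3)*(u^2 - 2*u - 8) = (u + 2)*(u + 3)*(u - 4)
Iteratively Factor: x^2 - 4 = (x + 2)*(x - 2)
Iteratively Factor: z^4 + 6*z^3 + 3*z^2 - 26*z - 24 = (z - 2)*(z^3 + 8*z^2 + 19*z + 12) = (z - 2)*(z + 4)*(z^2 + 4*z + 3) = (z - 2)*(z + 3)*(z + 4)*(z + 1)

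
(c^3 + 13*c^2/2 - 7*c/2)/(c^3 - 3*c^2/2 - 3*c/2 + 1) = c*(c + 7)/(c^2 - c - 2)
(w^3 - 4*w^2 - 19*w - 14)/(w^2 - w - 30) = (-w^3 + 4*w^2 + 19*w + 14)/(-w^2 + w + 30)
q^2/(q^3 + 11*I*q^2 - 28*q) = q/(q^2 + 11*I*q - 28)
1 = 1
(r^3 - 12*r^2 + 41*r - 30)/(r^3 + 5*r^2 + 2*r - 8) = (r^2 - 11*r + 30)/(r^2 + 6*r + 8)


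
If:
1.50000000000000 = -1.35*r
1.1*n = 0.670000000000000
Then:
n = 0.61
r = -1.11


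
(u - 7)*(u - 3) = u^2 - 10*u + 21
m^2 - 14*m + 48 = (m - 8)*(m - 6)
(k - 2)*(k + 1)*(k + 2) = k^3 + k^2 - 4*k - 4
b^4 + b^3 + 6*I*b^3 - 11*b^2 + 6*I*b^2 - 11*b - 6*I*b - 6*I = (b + 1)*(b + I)*(b + 2*I)*(b + 3*I)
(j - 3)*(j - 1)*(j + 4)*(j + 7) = j^4 + 7*j^3 - 13*j^2 - 79*j + 84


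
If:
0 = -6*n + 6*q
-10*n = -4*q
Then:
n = 0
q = 0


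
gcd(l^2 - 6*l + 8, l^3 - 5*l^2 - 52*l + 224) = l - 4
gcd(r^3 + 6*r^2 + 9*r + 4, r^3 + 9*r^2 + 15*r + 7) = r^2 + 2*r + 1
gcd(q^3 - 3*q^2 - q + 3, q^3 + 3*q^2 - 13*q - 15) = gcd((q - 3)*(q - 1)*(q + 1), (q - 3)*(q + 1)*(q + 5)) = q^2 - 2*q - 3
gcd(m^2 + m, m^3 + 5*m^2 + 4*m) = m^2 + m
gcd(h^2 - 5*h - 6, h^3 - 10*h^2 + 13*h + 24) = h + 1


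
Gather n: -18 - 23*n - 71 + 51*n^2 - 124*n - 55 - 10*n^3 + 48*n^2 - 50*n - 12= -10*n^3 + 99*n^2 - 197*n - 156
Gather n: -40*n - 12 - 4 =-40*n - 16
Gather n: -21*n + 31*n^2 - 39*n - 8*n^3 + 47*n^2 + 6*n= -8*n^3 + 78*n^2 - 54*n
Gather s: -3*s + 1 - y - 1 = -3*s - y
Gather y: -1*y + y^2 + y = y^2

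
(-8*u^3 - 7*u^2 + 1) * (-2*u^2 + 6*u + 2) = 16*u^5 - 34*u^4 - 58*u^3 - 16*u^2 + 6*u + 2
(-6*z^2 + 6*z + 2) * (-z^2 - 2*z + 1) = 6*z^4 + 6*z^3 - 20*z^2 + 2*z + 2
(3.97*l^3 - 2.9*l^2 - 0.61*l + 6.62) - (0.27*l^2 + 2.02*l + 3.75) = 3.97*l^3 - 3.17*l^2 - 2.63*l + 2.87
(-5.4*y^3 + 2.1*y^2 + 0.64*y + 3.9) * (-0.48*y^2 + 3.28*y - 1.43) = 2.592*y^5 - 18.72*y^4 + 14.3028*y^3 - 2.7758*y^2 + 11.8768*y - 5.577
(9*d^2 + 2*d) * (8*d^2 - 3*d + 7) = 72*d^4 - 11*d^3 + 57*d^2 + 14*d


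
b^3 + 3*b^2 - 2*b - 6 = (b + 3)*(b - sqrt(2))*(b + sqrt(2))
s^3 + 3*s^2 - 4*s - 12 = (s - 2)*(s + 2)*(s + 3)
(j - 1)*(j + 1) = j^2 - 1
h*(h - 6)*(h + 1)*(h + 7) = h^4 + 2*h^3 - 41*h^2 - 42*h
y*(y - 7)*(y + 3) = y^3 - 4*y^2 - 21*y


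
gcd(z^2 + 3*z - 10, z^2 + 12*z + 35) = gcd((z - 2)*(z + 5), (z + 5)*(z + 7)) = z + 5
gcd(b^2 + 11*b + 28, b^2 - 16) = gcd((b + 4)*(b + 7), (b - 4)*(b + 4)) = b + 4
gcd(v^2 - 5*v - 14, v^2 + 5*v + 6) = v + 2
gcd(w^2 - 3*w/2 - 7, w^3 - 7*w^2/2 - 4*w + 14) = w^2 - 3*w/2 - 7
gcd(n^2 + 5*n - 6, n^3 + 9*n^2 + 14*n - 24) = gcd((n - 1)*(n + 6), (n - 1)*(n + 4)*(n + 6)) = n^2 + 5*n - 6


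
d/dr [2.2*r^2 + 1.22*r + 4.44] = 4.4*r + 1.22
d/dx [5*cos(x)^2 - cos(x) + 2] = (1 - 10*cos(x))*sin(x)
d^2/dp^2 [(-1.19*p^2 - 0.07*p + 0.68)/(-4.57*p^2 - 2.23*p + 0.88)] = (2.8421709430404e-14*p^4 - 21.330932*p^3 - 56.496168*p^2 - 39.890616*p - 10.114712)/(95.443993*p^6 + 139.719981*p^5 + 13.042323*p^4 - 42.719441*p^3 - 2.511432*p^2 + 5.180736*p - 0.681472)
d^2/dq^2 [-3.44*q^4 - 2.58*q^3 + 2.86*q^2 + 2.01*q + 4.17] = -41.28*q^2 - 15.48*q + 5.72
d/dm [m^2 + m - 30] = 2*m + 1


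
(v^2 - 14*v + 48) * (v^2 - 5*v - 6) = v^4 - 19*v^3 + 112*v^2 - 156*v - 288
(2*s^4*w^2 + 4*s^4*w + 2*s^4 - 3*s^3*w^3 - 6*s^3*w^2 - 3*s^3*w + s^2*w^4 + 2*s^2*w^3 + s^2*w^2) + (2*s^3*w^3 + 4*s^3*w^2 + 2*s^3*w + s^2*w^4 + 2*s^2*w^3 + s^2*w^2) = 2*s^4*w^2 + 4*s^4*w + 2*s^4 - s^3*w^3 - 2*s^3*w^2 - s^3*w + 2*s^2*w^4 + 4*s^2*w^3 + 2*s^2*w^2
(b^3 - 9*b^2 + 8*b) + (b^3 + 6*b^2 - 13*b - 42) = 2*b^3 - 3*b^2 - 5*b - 42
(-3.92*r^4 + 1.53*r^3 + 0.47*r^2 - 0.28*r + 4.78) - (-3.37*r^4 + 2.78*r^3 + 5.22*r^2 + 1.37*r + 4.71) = -0.55*r^4 - 1.25*r^3 - 4.75*r^2 - 1.65*r + 0.0700000000000003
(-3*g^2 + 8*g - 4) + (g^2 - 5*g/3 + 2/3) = -2*g^2 + 19*g/3 - 10/3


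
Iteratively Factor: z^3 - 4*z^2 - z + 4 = (z - 4)*(z^2 - 1) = (z - 4)*(z - 1)*(z + 1)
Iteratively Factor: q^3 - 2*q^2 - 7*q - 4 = (q + 1)*(q^2 - 3*q - 4) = (q + 1)^2*(q - 4)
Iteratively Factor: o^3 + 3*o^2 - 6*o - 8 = (o + 4)*(o^2 - o - 2) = (o - 2)*(o + 4)*(o + 1)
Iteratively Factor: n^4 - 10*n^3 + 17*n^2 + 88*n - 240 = (n - 4)*(n^3 - 6*n^2 - 7*n + 60) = (n - 5)*(n - 4)*(n^2 - n - 12) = (n - 5)*(n - 4)*(n + 3)*(n - 4)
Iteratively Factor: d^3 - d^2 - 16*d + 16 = (d + 4)*(d^2 - 5*d + 4) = (d - 1)*(d + 4)*(d - 4)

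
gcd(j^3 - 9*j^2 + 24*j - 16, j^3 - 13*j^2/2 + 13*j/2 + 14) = j - 4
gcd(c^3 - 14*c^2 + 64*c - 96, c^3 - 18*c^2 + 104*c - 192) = c^2 - 10*c + 24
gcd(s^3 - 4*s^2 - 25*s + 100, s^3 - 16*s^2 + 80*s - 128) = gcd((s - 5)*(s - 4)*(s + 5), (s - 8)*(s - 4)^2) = s - 4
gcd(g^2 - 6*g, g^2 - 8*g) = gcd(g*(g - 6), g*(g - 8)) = g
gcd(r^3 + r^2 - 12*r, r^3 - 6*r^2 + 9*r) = r^2 - 3*r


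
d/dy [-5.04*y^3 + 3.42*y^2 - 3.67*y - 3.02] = -15.12*y^2 + 6.84*y - 3.67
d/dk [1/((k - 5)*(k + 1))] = 2*(2 - k)/(k^4 - 8*k^3 + 6*k^2 + 40*k + 25)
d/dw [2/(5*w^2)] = -4/(5*w^3)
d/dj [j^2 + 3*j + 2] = 2*j + 3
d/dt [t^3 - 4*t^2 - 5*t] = 3*t^2 - 8*t - 5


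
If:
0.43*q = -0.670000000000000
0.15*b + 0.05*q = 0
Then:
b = 0.52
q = -1.56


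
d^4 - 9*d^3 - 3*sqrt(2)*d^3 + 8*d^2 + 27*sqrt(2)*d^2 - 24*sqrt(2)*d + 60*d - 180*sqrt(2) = (d - 6)*(d - 5)*(d + 2)*(d - 3*sqrt(2))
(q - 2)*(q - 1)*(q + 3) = q^3 - 7*q + 6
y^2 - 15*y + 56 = (y - 8)*(y - 7)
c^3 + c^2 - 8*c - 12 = (c - 3)*(c + 2)^2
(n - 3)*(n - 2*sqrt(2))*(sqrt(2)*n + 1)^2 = 2*n^4 - 6*n^3 - 2*sqrt(2)*n^3 - 7*n^2 + 6*sqrt(2)*n^2 - 2*sqrt(2)*n + 21*n + 6*sqrt(2)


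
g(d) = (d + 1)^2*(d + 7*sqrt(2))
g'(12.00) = 738.39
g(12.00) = 3701.01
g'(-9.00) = 49.61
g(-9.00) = 57.57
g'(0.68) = 38.37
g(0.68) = 29.86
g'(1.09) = 50.30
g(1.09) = 48.00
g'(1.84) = 74.75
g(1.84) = 94.69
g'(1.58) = 65.89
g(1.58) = 76.41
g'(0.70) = 38.93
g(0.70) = 30.63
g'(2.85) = 112.99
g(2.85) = 188.98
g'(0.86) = 43.48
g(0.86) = 37.22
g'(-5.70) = -17.39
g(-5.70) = 92.77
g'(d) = (d + 1)^2 + (d + 7*sqrt(2))*(2*d + 2) = (d + 1)*(3*d + 1 + 14*sqrt(2))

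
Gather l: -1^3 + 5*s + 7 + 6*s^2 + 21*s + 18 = 6*s^2 + 26*s + 24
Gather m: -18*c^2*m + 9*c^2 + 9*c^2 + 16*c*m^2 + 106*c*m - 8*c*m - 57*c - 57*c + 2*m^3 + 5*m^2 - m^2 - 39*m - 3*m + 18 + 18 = 18*c^2 - 114*c + 2*m^3 + m^2*(16*c + 4) + m*(-18*c^2 + 98*c - 42) + 36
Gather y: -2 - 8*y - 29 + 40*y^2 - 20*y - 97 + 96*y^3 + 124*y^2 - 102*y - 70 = 96*y^3 + 164*y^2 - 130*y - 198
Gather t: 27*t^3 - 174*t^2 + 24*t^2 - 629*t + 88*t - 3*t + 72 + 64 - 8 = 27*t^3 - 150*t^2 - 544*t + 128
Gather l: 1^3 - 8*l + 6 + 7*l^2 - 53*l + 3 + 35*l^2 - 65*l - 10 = 42*l^2 - 126*l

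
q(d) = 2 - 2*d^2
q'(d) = -4*d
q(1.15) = -0.64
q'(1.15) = -4.60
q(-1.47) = -2.32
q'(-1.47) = 5.88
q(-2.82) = -13.90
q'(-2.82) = 11.28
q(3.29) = -19.65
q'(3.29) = -13.16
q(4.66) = -41.43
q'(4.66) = -18.64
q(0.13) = 1.97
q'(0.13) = -0.52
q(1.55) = -2.80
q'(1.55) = -6.20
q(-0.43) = 1.63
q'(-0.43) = 1.72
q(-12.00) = -286.00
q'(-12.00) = 48.00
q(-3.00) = -16.00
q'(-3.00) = 12.00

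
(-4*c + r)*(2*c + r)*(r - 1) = -8*c^2*r + 8*c^2 - 2*c*r^2 + 2*c*r + r^3 - r^2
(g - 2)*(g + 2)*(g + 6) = g^3 + 6*g^2 - 4*g - 24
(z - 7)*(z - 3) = z^2 - 10*z + 21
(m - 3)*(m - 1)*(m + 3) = m^3 - m^2 - 9*m + 9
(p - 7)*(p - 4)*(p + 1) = p^3 - 10*p^2 + 17*p + 28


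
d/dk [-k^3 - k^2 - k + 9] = -3*k^2 - 2*k - 1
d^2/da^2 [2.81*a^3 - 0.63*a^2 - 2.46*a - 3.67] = 16.86*a - 1.26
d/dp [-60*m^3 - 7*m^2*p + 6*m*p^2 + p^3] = -7*m^2 + 12*m*p + 3*p^2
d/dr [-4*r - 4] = -4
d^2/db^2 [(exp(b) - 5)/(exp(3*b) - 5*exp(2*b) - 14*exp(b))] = 2*(2*exp(5*b) - 30*exp(4*b) + 178*exp(3*b) - 215*exp(2*b) - 525*exp(b) - 490)*exp(-b)/(exp(6*b) - 15*exp(5*b) + 33*exp(4*b) + 295*exp(3*b) - 462*exp(2*b) - 2940*exp(b) - 2744)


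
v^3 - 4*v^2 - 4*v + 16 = (v - 4)*(v - 2)*(v + 2)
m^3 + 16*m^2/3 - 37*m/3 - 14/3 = (m - 2)*(m + 1/3)*(m + 7)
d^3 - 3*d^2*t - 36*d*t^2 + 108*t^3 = (d - 6*t)*(d - 3*t)*(d + 6*t)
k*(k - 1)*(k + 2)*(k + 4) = k^4 + 5*k^3 + 2*k^2 - 8*k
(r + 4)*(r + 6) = r^2 + 10*r + 24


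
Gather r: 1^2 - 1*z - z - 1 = -2*z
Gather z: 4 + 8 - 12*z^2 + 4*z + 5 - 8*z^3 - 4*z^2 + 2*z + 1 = -8*z^3 - 16*z^2 + 6*z + 18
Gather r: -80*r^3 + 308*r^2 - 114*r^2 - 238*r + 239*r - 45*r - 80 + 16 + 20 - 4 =-80*r^3 + 194*r^2 - 44*r - 48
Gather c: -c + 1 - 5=-c - 4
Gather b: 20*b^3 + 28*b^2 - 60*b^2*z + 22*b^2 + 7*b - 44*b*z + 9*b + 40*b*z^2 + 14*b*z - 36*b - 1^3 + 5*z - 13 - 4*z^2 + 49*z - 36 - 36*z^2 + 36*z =20*b^3 + b^2*(50 - 60*z) + b*(40*z^2 - 30*z - 20) - 40*z^2 + 90*z - 50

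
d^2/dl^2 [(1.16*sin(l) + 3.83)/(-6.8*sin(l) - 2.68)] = (155.95936*sin(l)^2 - 61.466336*sin(l) - 311.91872)/(314.432*sin(l)^3 + 371.7696*sin(l)^2 + 146.52096*sin(l) + 19.248832)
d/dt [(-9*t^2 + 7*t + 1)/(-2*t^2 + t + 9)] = (5*t^2 - 158*t + 62)/(4*t^4 - 4*t^3 - 35*t^2 + 18*t + 81)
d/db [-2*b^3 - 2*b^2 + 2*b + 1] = -6*b^2 - 4*b + 2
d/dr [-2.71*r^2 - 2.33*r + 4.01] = -5.42*r - 2.33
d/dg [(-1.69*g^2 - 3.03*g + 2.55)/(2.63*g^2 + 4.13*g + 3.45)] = (0.9892*g^2 - 25.074*g - 20.985)/(6.9169*g^4 + 21.7238*g^3 + 35.2039*g^2 + 28.497*g + 11.9025)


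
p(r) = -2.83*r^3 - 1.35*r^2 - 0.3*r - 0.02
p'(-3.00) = -68.61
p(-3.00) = 65.14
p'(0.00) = -0.30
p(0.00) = -0.02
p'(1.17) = -15.08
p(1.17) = -6.75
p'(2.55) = -62.39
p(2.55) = -56.49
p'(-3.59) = -100.03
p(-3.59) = 114.60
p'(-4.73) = -177.47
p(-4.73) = 270.68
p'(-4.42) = -154.23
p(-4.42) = 219.30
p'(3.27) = -99.91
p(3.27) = -114.39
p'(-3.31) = -84.38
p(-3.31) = 88.81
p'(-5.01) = -199.87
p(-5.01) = 323.47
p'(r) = -8.49*r^2 - 2.7*r - 0.3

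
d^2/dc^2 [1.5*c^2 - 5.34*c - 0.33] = 3.00000000000000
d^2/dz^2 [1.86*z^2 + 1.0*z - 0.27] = 3.72000000000000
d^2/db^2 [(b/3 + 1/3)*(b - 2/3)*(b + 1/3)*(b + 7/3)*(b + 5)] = 20*b^3/3 + 32*b^2 + 32*b + 188/81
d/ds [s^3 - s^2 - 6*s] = 3*s^2 - 2*s - 6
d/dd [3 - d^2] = -2*d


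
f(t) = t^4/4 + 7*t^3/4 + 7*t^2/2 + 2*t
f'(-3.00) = 1.25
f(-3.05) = -1.56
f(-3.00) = -1.50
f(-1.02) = 0.01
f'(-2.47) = 1.67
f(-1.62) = 0.23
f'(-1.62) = 0.19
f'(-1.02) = -0.74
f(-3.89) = -0.58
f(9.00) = 3217.50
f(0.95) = 6.76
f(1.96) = 34.23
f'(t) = t^3 + 21*t^2/4 + 7*t + 2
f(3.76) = 199.99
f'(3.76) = 155.70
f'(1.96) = 43.42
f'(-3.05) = 1.12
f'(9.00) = 1219.25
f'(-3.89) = -4.65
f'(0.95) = 14.25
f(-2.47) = -0.65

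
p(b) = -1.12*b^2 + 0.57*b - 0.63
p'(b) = 0.57 - 2.24*b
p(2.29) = -5.20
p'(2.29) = -4.56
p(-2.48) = -8.93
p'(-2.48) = 6.13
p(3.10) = -9.63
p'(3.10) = -6.37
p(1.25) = -1.67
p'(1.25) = -2.23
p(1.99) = -3.93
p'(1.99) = -3.89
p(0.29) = -0.56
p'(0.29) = -0.08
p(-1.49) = -3.97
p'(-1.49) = 3.91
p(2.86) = -8.16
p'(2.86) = -5.84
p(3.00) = -9.00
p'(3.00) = -6.15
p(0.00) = -0.63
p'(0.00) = 0.57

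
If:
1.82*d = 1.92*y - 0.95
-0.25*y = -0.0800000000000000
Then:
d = -0.18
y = 0.32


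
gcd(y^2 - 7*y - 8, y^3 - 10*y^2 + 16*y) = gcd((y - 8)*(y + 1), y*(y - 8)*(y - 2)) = y - 8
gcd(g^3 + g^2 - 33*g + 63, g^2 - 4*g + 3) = g - 3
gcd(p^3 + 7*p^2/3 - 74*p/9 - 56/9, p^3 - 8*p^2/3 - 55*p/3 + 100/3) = p + 4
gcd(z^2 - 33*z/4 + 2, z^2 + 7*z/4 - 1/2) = z - 1/4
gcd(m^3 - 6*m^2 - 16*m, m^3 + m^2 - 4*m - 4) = m + 2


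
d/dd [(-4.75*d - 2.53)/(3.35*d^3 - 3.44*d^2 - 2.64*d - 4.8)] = (31.825*d^3 + 9.0865*d^2 - 17.4064*d + 16.1208)/(11.2225*d^6 - 23.048*d^5 - 5.8544*d^4 - 13.9968*d^3 + 39.9936*d^2 + 25.344*d + 23.04)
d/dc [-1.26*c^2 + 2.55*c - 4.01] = 2.55 - 2.52*c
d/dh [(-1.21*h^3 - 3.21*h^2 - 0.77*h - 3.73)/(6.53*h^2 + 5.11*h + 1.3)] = (-7.9013*h^4 - 12.3662*h^3 - 16.094*h^2 + 40.3678*h + 18.0593)/(42.6409*h^4 + 66.7366*h^3 + 43.0901*h^2 + 13.286*h + 1.69)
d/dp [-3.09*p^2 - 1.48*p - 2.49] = -6.18*p - 1.48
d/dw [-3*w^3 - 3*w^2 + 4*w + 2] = -9*w^2 - 6*w + 4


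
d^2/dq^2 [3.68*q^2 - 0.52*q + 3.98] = 7.36000000000000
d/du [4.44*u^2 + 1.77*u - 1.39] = 8.88*u + 1.77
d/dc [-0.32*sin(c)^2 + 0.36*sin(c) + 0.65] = (0.36 - 0.64*sin(c))*cos(c)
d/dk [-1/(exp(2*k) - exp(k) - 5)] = (2*exp(k) - 1)*exp(k)/(-exp(2*k) + exp(k) + 5)^2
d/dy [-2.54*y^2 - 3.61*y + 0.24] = -5.08*y - 3.61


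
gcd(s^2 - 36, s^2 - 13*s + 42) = s - 6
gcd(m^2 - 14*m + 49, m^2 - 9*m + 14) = m - 7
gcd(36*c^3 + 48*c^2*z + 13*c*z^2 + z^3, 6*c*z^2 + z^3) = 6*c + z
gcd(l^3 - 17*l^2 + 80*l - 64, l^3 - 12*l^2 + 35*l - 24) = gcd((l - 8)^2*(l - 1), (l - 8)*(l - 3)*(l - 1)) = l^2 - 9*l + 8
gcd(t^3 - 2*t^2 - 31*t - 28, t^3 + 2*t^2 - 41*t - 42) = t + 1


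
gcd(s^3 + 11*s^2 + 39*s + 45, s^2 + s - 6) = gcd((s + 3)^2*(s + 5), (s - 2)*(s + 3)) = s + 3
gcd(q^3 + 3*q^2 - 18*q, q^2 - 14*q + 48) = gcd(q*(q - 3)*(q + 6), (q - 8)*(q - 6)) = 1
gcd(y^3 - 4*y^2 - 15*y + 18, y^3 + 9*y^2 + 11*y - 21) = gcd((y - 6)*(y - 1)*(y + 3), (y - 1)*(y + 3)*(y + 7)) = y^2 + 2*y - 3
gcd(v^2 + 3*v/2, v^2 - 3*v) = v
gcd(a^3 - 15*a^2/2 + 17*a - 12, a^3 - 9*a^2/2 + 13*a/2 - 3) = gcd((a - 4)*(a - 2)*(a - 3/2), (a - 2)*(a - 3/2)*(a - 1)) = a^2 - 7*a/2 + 3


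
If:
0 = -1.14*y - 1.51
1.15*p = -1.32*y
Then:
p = 1.52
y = -1.32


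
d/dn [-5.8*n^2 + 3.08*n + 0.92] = 3.08 - 11.6*n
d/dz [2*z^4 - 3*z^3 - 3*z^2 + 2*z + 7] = 8*z^3 - 9*z^2 - 6*z + 2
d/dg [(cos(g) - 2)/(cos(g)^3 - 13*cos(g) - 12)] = (3*cos(g)/2 - 3*cos(2*g) + cos(3*g)/2 + 35)*sin(g)/(-cos(g)^3 + 13*cos(g) + 12)^2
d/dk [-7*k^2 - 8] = -14*k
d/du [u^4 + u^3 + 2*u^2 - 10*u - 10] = 4*u^3 + 3*u^2 + 4*u - 10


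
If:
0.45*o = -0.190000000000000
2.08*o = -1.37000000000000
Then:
No Solution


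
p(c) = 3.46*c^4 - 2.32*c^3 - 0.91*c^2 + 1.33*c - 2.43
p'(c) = 13.84*c^3 - 6.96*c^2 - 1.82*c + 1.33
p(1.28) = 2.20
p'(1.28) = 16.62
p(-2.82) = 257.42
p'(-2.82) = -359.26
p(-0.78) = -1.64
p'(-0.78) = -8.05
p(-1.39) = 13.11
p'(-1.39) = -46.76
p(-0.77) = -1.72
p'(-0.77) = -7.71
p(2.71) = 134.94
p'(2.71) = 220.73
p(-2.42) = 140.57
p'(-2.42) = -231.17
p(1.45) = 5.81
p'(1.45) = 26.25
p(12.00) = 67620.09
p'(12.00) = 22892.77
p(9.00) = 20945.61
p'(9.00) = 9510.55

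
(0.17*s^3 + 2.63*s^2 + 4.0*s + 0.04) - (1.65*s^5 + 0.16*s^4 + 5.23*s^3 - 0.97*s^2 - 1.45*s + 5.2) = -1.65*s^5 - 0.16*s^4 - 5.06*s^3 + 3.6*s^2 + 5.45*s - 5.16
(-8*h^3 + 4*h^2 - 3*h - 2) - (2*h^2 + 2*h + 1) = -8*h^3 + 2*h^2 - 5*h - 3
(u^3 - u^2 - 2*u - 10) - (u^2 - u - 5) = u^3 - 2*u^2 - u - 5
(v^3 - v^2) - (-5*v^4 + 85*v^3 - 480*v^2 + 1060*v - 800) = 5*v^4 - 84*v^3 + 479*v^2 - 1060*v + 800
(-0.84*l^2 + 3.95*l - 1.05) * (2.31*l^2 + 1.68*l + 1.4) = -1.9404*l^4 + 7.7133*l^3 + 3.0345*l^2 + 3.766*l - 1.47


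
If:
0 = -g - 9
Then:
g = -9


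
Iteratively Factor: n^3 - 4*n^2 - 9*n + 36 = (n - 3)*(n^2 - n - 12) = (n - 3)*(n + 3)*(n - 4)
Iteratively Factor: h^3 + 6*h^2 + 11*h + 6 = (h + 2)*(h^2 + 4*h + 3) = (h + 1)*(h + 2)*(h + 3)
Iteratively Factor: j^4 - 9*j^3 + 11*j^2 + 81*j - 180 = (j + 3)*(j^3 - 12*j^2 + 47*j - 60) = (j - 4)*(j + 3)*(j^2 - 8*j + 15) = (j - 5)*(j - 4)*(j + 3)*(j - 3)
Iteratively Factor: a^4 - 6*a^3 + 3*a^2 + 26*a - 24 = (a - 4)*(a^3 - 2*a^2 - 5*a + 6) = (a - 4)*(a - 3)*(a^2 + a - 2) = (a - 4)*(a - 3)*(a - 1)*(a + 2)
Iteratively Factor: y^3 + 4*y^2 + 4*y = (y + 2)*(y^2 + 2*y) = y*(y + 2)*(y + 2)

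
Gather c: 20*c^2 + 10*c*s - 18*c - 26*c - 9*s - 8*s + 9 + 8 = 20*c^2 + c*(10*s - 44) - 17*s + 17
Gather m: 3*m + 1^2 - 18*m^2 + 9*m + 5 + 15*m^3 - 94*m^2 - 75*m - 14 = 15*m^3 - 112*m^2 - 63*m - 8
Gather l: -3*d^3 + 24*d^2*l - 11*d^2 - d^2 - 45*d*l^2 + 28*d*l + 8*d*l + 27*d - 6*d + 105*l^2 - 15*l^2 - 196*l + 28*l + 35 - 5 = -3*d^3 - 12*d^2 + 21*d + l^2*(90 - 45*d) + l*(24*d^2 + 36*d - 168) + 30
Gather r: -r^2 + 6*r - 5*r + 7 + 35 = -r^2 + r + 42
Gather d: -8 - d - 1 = -d - 9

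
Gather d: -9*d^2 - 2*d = -9*d^2 - 2*d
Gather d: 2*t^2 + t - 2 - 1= 2*t^2 + t - 3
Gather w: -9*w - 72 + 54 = -9*w - 18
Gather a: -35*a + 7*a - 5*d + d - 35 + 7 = -28*a - 4*d - 28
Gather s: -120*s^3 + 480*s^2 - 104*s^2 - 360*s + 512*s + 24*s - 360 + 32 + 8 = -120*s^3 + 376*s^2 + 176*s - 320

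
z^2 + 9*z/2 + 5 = (z + 2)*(z + 5/2)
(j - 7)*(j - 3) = j^2 - 10*j + 21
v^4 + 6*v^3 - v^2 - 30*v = v*(v - 2)*(v + 3)*(v + 5)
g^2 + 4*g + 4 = (g + 2)^2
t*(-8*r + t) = -8*r*t + t^2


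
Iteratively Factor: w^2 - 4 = (w - 2)*(w + 2)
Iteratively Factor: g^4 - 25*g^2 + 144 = (g - 3)*(g^3 + 3*g^2 - 16*g - 48) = (g - 4)*(g - 3)*(g^2 + 7*g + 12) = (g - 4)*(g - 3)*(g + 4)*(g + 3)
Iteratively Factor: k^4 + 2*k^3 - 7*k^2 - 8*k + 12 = (k - 2)*(k^3 + 4*k^2 + k - 6) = (k - 2)*(k + 3)*(k^2 + k - 2) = (k - 2)*(k + 2)*(k + 3)*(k - 1)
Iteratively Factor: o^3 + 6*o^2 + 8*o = (o)*(o^2 + 6*o + 8) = o*(o + 4)*(o + 2)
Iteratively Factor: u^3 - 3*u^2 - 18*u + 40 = (u - 2)*(u^2 - u - 20) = (u - 5)*(u - 2)*(u + 4)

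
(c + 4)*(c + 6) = c^2 + 10*c + 24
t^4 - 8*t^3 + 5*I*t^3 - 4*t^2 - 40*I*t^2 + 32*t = t*(t - 8)*(t + I)*(t + 4*I)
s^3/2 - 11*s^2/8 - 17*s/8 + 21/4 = (s/2 + 1)*(s - 3)*(s - 7/4)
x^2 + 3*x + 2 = (x + 1)*(x + 2)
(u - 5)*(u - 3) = u^2 - 8*u + 15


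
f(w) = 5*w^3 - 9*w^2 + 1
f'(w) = 15*w^2 - 18*w = 3*w*(5*w - 6)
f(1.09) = -3.22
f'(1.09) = -1.80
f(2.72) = 35.03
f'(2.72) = 62.02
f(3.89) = 159.13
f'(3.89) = 156.96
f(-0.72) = -5.53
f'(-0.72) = 20.74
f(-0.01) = 1.00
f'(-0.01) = 0.18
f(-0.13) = 0.84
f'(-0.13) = 2.59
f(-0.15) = 0.78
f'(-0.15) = 3.04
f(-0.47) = -1.51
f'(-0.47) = 11.77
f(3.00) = 55.00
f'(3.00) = 81.00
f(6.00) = 757.00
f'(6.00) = 432.00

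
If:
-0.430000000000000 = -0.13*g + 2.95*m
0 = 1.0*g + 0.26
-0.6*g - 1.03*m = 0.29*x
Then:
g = -0.26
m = -0.16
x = 1.10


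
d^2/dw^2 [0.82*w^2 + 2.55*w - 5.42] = 1.64000000000000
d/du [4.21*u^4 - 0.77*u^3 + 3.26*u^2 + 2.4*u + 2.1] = 16.84*u^3 - 2.31*u^2 + 6.52*u + 2.4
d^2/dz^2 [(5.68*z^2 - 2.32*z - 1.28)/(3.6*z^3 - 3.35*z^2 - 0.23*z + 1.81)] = (147.2256*z^6 - 180.4032*z^5 - 2.97216000000014*z^4 - 335.83072*z^3 + 308.21976*z^2 - 40.27848*z + 19.62688)/(46.656*z^9 - 130.248*z^8 + 112.2606*z^7 + 49.420225*z^6 - 138.143805*z^5 + 51.41445*z^4 + 43.737343*z^3 - 32.637558*z^2 - 2.260509*z + 5.929741)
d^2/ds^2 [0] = 0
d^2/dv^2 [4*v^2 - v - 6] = 8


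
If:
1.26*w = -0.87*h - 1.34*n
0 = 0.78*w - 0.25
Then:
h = -1.54022988505747*n - 0.464190981432361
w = 0.32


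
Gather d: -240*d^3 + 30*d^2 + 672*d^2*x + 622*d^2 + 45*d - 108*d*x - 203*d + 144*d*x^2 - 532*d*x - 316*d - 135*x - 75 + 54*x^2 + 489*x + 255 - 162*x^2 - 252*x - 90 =-240*d^3 + d^2*(672*x + 652) + d*(144*x^2 - 640*x - 474) - 108*x^2 + 102*x + 90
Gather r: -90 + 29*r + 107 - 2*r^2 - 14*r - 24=-2*r^2 + 15*r - 7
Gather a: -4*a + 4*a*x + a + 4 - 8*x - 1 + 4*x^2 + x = a*(4*x - 3) + 4*x^2 - 7*x + 3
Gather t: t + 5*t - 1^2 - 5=6*t - 6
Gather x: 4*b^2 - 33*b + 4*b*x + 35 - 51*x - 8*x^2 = 4*b^2 - 33*b - 8*x^2 + x*(4*b - 51) + 35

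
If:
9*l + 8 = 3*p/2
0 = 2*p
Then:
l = -8/9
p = 0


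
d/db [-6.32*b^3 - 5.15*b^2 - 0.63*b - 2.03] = -18.96*b^2 - 10.3*b - 0.63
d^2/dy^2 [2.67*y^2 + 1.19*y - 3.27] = 5.34000000000000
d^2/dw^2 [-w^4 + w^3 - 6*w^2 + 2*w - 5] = -12*w^2 + 6*w - 12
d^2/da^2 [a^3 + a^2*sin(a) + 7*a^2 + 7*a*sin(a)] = -a^2*sin(a) - 7*a*sin(a) + 4*a*cos(a) + 6*a + 2*sin(a) + 14*cos(a) + 14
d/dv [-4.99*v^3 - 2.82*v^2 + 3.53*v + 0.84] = -14.97*v^2 - 5.64*v + 3.53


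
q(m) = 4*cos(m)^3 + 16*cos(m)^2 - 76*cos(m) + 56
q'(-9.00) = -39.23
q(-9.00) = 135.50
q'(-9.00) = -39.23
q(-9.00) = 135.50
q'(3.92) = -65.09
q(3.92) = 116.78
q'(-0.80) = -34.35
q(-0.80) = 12.17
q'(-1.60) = -76.89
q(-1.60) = 58.23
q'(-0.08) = -2.57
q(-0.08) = 0.10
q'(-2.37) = -64.69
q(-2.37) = 117.22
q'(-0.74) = -30.90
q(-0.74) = 10.21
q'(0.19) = 6.23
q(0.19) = 0.58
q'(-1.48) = -72.70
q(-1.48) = 49.24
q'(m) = -12*sin(m)*cos(m)^2 - 32*sin(m)*cos(m) + 76*sin(m)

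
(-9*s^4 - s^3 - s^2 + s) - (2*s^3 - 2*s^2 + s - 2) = -9*s^4 - 3*s^3 + s^2 + 2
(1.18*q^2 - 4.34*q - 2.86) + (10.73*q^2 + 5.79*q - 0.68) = 11.91*q^2 + 1.45*q - 3.54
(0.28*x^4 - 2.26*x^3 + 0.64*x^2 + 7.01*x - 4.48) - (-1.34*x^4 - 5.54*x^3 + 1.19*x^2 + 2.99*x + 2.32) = 1.62*x^4 + 3.28*x^3 - 0.55*x^2 + 4.02*x - 6.8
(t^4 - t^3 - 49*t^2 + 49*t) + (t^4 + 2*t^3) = 2*t^4 + t^3 - 49*t^2 + 49*t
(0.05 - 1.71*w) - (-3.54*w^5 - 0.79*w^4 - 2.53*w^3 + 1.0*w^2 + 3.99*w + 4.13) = 3.54*w^5 + 0.79*w^4 + 2.53*w^3 - 1.0*w^2 - 5.7*w - 4.08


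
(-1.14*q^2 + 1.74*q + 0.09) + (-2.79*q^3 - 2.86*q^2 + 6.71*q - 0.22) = -2.79*q^3 - 4.0*q^2 + 8.45*q - 0.13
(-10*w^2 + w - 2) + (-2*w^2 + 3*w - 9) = -12*w^2 + 4*w - 11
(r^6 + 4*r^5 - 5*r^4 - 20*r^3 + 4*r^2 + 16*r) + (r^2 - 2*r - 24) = r^6 + 4*r^5 - 5*r^4 - 20*r^3 + 5*r^2 + 14*r - 24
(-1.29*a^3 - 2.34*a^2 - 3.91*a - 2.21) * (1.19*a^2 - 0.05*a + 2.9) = -1.5351*a^5 - 2.7201*a^4 - 8.2769*a^3 - 9.2204*a^2 - 11.2285*a - 6.409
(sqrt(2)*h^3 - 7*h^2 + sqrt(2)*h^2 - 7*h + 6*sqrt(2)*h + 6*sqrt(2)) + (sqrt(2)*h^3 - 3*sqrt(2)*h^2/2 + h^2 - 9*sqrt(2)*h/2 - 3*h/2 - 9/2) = 2*sqrt(2)*h^3 - 6*h^2 - sqrt(2)*h^2/2 - 17*h/2 + 3*sqrt(2)*h/2 - 9/2 + 6*sqrt(2)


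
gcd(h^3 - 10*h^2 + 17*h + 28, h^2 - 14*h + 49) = h - 7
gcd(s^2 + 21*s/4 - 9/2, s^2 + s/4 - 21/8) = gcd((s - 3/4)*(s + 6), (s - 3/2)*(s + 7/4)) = 1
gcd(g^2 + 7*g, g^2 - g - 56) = g + 7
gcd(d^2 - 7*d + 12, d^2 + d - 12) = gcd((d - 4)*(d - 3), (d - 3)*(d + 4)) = d - 3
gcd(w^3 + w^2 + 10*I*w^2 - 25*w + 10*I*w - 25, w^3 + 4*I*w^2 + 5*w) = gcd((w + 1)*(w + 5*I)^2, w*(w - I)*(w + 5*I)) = w + 5*I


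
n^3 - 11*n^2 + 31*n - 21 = (n - 7)*(n - 3)*(n - 1)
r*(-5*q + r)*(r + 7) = -5*q*r^2 - 35*q*r + r^3 + 7*r^2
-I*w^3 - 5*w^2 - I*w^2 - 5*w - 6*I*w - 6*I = (w + 1)*(w - 6*I)*(-I*w + 1)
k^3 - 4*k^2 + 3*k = k*(k - 3)*(k - 1)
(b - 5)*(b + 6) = b^2 + b - 30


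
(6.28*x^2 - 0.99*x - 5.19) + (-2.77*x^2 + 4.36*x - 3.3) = 3.51*x^2 + 3.37*x - 8.49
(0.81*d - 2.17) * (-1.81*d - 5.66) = -1.4661*d^2 - 0.6569*d + 12.2822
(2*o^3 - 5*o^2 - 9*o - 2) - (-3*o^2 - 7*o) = 2*o^3 - 2*o^2 - 2*o - 2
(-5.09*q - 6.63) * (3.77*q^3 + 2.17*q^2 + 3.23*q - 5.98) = -19.1893*q^4 - 36.0404*q^3 - 30.8278*q^2 + 9.0233*q + 39.6474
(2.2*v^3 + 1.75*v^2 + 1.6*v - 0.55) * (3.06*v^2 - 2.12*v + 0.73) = 6.732*v^5 + 0.691*v^4 + 2.792*v^3 - 3.7975*v^2 + 2.334*v - 0.4015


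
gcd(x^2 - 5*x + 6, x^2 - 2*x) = x - 2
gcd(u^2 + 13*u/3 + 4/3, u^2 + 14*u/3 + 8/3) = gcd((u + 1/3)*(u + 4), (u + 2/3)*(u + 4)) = u + 4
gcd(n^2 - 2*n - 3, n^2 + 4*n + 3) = n + 1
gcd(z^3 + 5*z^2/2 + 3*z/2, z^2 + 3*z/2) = z^2 + 3*z/2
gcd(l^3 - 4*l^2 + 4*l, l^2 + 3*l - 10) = l - 2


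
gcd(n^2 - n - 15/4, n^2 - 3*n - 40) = 1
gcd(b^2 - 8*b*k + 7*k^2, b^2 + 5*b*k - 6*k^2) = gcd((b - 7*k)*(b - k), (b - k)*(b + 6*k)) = b - k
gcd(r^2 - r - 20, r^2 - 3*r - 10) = r - 5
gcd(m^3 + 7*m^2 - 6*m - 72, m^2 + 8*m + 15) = 1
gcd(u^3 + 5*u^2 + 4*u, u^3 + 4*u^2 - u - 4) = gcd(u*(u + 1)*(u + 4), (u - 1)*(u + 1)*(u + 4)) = u^2 + 5*u + 4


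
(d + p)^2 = d^2 + 2*d*p + p^2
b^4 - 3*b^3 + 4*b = b*(b - 2)^2*(b + 1)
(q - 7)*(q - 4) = q^2 - 11*q + 28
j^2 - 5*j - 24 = (j - 8)*(j + 3)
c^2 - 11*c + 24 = (c - 8)*(c - 3)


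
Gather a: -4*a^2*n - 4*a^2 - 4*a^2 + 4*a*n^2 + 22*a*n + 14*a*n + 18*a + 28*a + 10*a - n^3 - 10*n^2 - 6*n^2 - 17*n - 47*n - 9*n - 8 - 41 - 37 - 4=a^2*(-4*n - 8) + a*(4*n^2 + 36*n + 56) - n^3 - 16*n^2 - 73*n - 90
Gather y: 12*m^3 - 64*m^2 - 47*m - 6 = 12*m^3 - 64*m^2 - 47*m - 6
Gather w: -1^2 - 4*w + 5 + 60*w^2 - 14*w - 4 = 60*w^2 - 18*w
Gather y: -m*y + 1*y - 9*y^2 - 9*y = -9*y^2 + y*(-m - 8)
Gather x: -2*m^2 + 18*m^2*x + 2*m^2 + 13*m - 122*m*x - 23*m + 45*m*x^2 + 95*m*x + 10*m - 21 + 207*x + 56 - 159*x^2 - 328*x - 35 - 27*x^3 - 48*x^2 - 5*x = -27*x^3 + x^2*(45*m - 207) + x*(18*m^2 - 27*m - 126)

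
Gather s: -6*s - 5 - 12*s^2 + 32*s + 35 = -12*s^2 + 26*s + 30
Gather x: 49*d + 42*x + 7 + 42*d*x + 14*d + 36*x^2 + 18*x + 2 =63*d + 36*x^2 + x*(42*d + 60) + 9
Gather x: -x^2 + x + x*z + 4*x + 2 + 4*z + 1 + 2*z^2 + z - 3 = -x^2 + x*(z + 5) + 2*z^2 + 5*z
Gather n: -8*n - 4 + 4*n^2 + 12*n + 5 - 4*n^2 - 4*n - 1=0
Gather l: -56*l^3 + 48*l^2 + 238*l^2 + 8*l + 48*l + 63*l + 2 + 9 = -56*l^3 + 286*l^2 + 119*l + 11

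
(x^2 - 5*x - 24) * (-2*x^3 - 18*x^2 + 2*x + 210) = -2*x^5 - 8*x^4 + 140*x^3 + 632*x^2 - 1098*x - 5040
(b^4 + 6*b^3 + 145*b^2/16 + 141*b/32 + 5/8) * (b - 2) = b^5 + 4*b^4 - 47*b^3/16 - 439*b^2/32 - 131*b/16 - 5/4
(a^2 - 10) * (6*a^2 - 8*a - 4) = 6*a^4 - 8*a^3 - 64*a^2 + 80*a + 40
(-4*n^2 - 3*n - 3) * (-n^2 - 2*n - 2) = 4*n^4 + 11*n^3 + 17*n^2 + 12*n + 6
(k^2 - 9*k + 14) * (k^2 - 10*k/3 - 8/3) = k^4 - 37*k^3/3 + 124*k^2/3 - 68*k/3 - 112/3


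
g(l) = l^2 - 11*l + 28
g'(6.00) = 1.00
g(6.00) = -2.00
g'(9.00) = 7.00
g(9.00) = 10.00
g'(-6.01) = -23.02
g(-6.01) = 130.23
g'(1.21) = -8.58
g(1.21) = 16.15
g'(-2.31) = -15.62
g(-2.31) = 58.75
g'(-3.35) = -17.70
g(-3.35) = 76.07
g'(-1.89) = -14.78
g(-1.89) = 52.36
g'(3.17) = -4.66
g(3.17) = 3.18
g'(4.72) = -1.56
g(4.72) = -1.64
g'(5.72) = 0.44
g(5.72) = -2.20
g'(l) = 2*l - 11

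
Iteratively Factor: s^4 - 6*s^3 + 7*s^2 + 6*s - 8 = (s + 1)*(s^3 - 7*s^2 + 14*s - 8) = (s - 1)*(s + 1)*(s^2 - 6*s + 8) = (s - 2)*(s - 1)*(s + 1)*(s - 4)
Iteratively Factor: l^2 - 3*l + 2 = (l - 2)*(l - 1)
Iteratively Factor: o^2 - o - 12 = (o + 3)*(o - 4)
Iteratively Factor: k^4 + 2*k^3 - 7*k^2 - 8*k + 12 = (k - 1)*(k^3 + 3*k^2 - 4*k - 12) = (k - 1)*(k + 2)*(k^2 + k - 6) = (k - 1)*(k + 2)*(k + 3)*(k - 2)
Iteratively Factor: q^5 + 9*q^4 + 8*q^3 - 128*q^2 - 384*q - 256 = (q + 4)*(q^4 + 5*q^3 - 12*q^2 - 80*q - 64) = (q - 4)*(q + 4)*(q^3 + 9*q^2 + 24*q + 16) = (q - 4)*(q + 4)^2*(q^2 + 5*q + 4) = (q - 4)*(q + 1)*(q + 4)^2*(q + 4)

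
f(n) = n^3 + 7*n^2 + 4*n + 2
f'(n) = 3*n^2 + 14*n + 4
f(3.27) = 124.90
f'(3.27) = 81.86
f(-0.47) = 1.56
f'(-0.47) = -1.92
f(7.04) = 726.00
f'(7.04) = 251.24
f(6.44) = 585.17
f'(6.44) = 218.58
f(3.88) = 181.31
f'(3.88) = 103.48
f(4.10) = 204.99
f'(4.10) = 111.83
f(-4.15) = 34.48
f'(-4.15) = -2.43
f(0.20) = 3.09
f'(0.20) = 6.92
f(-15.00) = -1858.00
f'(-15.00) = 469.00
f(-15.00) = -1858.00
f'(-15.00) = 469.00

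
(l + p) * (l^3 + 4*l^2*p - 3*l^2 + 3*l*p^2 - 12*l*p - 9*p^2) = l^4 + 5*l^3*p - 3*l^3 + 7*l^2*p^2 - 15*l^2*p + 3*l*p^3 - 21*l*p^2 - 9*p^3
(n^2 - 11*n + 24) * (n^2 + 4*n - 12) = n^4 - 7*n^3 - 32*n^2 + 228*n - 288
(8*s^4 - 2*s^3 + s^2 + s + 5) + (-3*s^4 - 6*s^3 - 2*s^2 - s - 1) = 5*s^4 - 8*s^3 - s^2 + 4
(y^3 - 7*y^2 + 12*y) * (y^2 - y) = y^5 - 8*y^4 + 19*y^3 - 12*y^2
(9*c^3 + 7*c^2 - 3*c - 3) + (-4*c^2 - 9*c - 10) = 9*c^3 + 3*c^2 - 12*c - 13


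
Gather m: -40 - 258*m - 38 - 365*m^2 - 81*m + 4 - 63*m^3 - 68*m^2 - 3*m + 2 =-63*m^3 - 433*m^2 - 342*m - 72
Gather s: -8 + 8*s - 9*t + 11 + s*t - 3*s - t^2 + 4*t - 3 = s*(t + 5) - t^2 - 5*t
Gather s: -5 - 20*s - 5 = -20*s - 10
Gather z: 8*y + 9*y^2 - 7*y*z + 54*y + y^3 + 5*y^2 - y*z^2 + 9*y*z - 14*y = y^3 + 14*y^2 - y*z^2 + 2*y*z + 48*y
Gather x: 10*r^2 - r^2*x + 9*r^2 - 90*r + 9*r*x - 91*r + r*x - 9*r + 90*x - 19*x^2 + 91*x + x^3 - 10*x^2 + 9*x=19*r^2 - 190*r + x^3 - 29*x^2 + x*(-r^2 + 10*r + 190)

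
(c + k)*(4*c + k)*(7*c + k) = 28*c^3 + 39*c^2*k + 12*c*k^2 + k^3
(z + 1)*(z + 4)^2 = z^3 + 9*z^2 + 24*z + 16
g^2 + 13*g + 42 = (g + 6)*(g + 7)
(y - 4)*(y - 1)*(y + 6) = y^3 + y^2 - 26*y + 24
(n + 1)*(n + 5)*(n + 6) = n^3 + 12*n^2 + 41*n + 30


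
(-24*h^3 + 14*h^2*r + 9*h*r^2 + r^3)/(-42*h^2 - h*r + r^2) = (-4*h^2 + 3*h*r + r^2)/(-7*h + r)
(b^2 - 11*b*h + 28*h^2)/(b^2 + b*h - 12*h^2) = (b^2 - 11*b*h + 28*h^2)/(b^2 + b*h - 12*h^2)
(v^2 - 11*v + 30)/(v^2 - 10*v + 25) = (v - 6)/(v - 5)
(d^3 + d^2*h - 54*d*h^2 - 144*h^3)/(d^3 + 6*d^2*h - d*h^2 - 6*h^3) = (d^2 - 5*d*h - 24*h^2)/(d^2 - h^2)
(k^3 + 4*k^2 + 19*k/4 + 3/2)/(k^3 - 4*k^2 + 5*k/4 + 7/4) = (2*k^2 + 7*k + 6)/(2*k^2 - 9*k + 7)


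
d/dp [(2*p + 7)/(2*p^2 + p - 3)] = (4*p^2 + 2*p - (2*p + 7)*(4*p + 1) - 6)/(2*p^2 + p - 3)^2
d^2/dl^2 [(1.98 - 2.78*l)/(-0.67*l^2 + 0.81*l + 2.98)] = ((7.1568 - 11.1756*l)*(-0.67*l^2 + 0.81*l + 2.98) - (1.34*l - 0.81)*(2.68*l - 1.62)*(2.78*l - 1.98))/(-0.67*l^2 + 0.81*l + 2.98)^3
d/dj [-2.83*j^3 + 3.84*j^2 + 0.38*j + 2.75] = -8.49*j^2 + 7.68*j + 0.38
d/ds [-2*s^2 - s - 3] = -4*s - 1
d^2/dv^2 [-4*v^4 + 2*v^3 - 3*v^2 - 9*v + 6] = -48*v^2 + 12*v - 6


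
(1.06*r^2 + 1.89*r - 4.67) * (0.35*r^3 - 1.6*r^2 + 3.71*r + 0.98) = 0.371*r^5 - 1.0345*r^4 - 0.725899999999999*r^3 + 15.5227*r^2 - 15.4735*r - 4.5766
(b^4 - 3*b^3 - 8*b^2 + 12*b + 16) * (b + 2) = b^5 - b^4 - 14*b^3 - 4*b^2 + 40*b + 32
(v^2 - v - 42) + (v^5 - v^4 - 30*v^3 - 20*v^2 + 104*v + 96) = v^5 - v^4 - 30*v^3 - 19*v^2 + 103*v + 54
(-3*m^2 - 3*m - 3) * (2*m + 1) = -6*m^3 - 9*m^2 - 9*m - 3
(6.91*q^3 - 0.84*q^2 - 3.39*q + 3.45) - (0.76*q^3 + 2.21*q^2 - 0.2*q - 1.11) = 6.15*q^3 - 3.05*q^2 - 3.19*q + 4.56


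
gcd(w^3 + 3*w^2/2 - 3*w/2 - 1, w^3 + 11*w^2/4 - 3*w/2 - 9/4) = w - 1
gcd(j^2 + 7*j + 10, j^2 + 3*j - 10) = j + 5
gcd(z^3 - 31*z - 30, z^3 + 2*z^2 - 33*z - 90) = z^2 - z - 30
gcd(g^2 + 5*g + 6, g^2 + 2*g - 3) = g + 3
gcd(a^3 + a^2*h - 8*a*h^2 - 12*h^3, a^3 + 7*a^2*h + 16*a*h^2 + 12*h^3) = a^2 + 4*a*h + 4*h^2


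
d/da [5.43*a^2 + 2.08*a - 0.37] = 10.86*a + 2.08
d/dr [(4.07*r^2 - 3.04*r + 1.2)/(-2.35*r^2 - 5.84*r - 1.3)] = (-30.9128*r^2 - 4.942*r + 10.96)/(5.5225*r^4 + 27.448*r^3 + 40.2156*r^2 + 15.184*r + 1.69)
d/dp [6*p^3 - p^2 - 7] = 2*p*(9*p - 1)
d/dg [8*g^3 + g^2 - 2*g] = 24*g^2 + 2*g - 2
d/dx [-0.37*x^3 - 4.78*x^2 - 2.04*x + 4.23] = -1.11*x^2 - 9.56*x - 2.04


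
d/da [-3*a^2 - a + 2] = -6*a - 1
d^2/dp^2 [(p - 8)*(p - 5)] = 2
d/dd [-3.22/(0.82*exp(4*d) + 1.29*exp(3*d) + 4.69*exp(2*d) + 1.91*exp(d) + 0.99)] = (10.5616*exp(3*d) + 12.4614*exp(2*d) + 30.2036*exp(d) + 6.1502)*exp(d)/(0.82*exp(4*d) + 1.29*exp(3*d) + 4.69*exp(2*d) + 1.91*exp(d) + 0.99)^2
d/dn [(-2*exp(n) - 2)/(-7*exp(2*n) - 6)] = 2*(-14*(exp(n) + 1)*exp(n) + 7*exp(2*n) + 6)*exp(n)/(7*exp(2*n) + 6)^2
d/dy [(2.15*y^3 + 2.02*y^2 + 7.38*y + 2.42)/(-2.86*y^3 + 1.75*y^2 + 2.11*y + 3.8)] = (3.5527136788005e-15*y^5 + 9.5397*y^4 + 51.2866*y^3 + 36.6208*y^2 + 6.882*y + 22.9378)/(8.1796*y^6 - 10.01*y^5 - 9.0067*y^4 - 14.351*y^3 + 17.7521*y^2 + 16.036*y + 14.44)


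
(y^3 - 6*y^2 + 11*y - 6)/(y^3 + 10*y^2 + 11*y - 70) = (y^2 - 4*y + 3)/(y^2 + 12*y + 35)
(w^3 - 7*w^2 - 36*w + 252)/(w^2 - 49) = (w^2 - 36)/(w + 7)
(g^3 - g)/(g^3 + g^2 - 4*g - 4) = g*(g - 1)/(g^2 - 4)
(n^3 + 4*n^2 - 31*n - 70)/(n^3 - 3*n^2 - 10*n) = (n + 7)/n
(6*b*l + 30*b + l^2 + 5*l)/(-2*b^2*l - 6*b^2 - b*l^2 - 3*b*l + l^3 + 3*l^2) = (-6*b*l - 30*b - l^2 - 5*l)/(2*b^2*l + 6*b^2 + b*l^2 + 3*b*l - l^3 - 3*l^2)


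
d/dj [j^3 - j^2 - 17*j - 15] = 3*j^2 - 2*j - 17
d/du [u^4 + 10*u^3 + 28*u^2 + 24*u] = 4*u^3 + 30*u^2 + 56*u + 24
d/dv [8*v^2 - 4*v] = 16*v - 4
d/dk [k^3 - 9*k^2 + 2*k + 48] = 3*k^2 - 18*k + 2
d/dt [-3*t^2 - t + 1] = -6*t - 1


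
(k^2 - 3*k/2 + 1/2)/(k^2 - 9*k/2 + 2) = (k - 1)/(k - 4)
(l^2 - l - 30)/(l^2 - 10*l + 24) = (l + 5)/(l - 4)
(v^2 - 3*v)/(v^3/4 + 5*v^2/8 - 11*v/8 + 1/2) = 8*v*(v - 3)/(2*v^3 + 5*v^2 - 11*v + 4)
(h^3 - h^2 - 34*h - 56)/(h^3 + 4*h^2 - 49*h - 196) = (h + 2)/(h + 7)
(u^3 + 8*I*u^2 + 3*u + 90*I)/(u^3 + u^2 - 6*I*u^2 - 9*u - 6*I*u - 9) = (u^2 + 11*I*u - 30)/(u^2 + u*(1 - 3*I) - 3*I)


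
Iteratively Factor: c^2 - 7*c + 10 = (c - 2)*(c - 5)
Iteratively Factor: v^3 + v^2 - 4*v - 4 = (v - 2)*(v^2 + 3*v + 2) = (v - 2)*(v + 1)*(v + 2)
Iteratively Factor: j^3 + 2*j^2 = (j)*(j^2 + 2*j) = j*(j + 2)*(j)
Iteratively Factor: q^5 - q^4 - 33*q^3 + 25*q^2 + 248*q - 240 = (q - 5)*(q^4 + 4*q^3 - 13*q^2 - 40*q + 48) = (q - 5)*(q + 4)*(q^3 - 13*q + 12) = (q - 5)*(q + 4)^2*(q^2 - 4*q + 3) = (q - 5)*(q - 3)*(q + 4)^2*(q - 1)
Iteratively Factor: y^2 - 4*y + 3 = (y - 3)*(y - 1)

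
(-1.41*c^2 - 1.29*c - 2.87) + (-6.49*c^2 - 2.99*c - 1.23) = -7.9*c^2 - 4.28*c - 4.1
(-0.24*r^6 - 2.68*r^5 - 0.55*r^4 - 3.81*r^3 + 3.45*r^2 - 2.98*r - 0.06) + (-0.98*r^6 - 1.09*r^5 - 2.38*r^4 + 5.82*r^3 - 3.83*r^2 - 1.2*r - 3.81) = -1.22*r^6 - 3.77*r^5 - 2.93*r^4 + 2.01*r^3 - 0.38*r^2 - 4.18*r - 3.87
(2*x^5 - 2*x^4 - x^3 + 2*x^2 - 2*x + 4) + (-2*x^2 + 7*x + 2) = 2*x^5 - 2*x^4 - x^3 + 5*x + 6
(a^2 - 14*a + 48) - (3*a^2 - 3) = -2*a^2 - 14*a + 51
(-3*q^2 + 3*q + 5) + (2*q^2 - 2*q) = -q^2 + q + 5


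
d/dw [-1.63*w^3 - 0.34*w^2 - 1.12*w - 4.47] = -4.89*w^2 - 0.68*w - 1.12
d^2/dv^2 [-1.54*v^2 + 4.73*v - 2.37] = -3.08000000000000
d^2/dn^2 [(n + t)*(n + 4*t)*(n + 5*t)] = 6*n + 20*t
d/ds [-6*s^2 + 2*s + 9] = 2 - 12*s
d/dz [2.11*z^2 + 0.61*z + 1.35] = 4.22*z + 0.61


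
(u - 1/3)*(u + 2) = u^2 + 5*u/3 - 2/3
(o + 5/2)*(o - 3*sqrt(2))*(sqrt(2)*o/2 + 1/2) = sqrt(2)*o^3/2 - 5*o^2/2 + 5*sqrt(2)*o^2/4 - 25*o/4 - 3*sqrt(2)*o/2 - 15*sqrt(2)/4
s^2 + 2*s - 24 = (s - 4)*(s + 6)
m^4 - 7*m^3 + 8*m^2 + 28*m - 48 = (m - 4)*(m - 3)*(m - 2)*(m + 2)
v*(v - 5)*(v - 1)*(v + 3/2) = v^4 - 9*v^3/2 - 4*v^2 + 15*v/2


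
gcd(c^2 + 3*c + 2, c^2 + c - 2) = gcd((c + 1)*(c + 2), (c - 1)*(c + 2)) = c + 2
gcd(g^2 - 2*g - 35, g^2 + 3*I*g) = 1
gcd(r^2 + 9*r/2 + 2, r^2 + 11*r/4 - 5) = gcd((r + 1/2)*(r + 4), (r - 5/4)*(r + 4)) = r + 4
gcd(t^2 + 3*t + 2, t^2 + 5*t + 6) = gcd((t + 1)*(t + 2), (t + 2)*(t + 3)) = t + 2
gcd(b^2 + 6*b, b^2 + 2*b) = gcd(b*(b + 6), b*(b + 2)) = b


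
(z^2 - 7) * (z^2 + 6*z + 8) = z^4 + 6*z^3 + z^2 - 42*z - 56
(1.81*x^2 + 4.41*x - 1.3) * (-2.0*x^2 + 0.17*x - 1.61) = -3.62*x^4 - 8.5123*x^3 + 0.4356*x^2 - 7.3211*x + 2.093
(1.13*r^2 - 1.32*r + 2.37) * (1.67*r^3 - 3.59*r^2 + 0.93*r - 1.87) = 1.8871*r^5 - 6.2611*r^4 + 9.7476*r^3 - 11.849*r^2 + 4.6725*r - 4.4319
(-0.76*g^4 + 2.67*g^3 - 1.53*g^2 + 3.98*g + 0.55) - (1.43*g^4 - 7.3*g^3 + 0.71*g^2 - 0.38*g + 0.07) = -2.19*g^4 + 9.97*g^3 - 2.24*g^2 + 4.36*g + 0.48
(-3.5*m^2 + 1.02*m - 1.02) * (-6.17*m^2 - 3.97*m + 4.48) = 21.595*m^4 + 7.6016*m^3 - 13.436*m^2 + 8.619*m - 4.5696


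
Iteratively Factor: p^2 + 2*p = (p + 2)*(p)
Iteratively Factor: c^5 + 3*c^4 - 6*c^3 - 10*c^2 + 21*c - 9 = (c - 1)*(c^4 + 4*c^3 - 2*c^2 - 12*c + 9) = (c - 1)^2*(c^3 + 5*c^2 + 3*c - 9) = (c - 1)^2*(c + 3)*(c^2 + 2*c - 3) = (c - 1)^2*(c + 3)^2*(c - 1)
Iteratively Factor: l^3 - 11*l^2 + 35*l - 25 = (l - 5)*(l^2 - 6*l + 5) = (l - 5)*(l - 1)*(l - 5)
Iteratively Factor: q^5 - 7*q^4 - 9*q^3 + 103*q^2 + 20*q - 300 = (q + 3)*(q^4 - 10*q^3 + 21*q^2 + 40*q - 100) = (q - 2)*(q + 3)*(q^3 - 8*q^2 + 5*q + 50) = (q - 5)*(q - 2)*(q + 3)*(q^2 - 3*q - 10) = (q - 5)^2*(q - 2)*(q + 3)*(q + 2)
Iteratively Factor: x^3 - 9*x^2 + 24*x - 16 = (x - 4)*(x^2 - 5*x + 4) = (x - 4)*(x - 1)*(x - 4)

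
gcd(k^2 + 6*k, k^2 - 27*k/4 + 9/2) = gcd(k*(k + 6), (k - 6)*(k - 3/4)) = 1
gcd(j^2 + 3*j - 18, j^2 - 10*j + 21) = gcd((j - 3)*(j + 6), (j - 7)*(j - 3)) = j - 3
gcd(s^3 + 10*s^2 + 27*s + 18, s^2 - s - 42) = s + 6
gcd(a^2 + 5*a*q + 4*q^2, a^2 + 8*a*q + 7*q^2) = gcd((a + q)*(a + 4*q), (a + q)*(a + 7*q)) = a + q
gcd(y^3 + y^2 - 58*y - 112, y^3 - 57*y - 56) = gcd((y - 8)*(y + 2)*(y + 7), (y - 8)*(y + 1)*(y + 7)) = y^2 - y - 56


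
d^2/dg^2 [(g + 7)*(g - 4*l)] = 2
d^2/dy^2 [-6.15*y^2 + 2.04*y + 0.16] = -12.3000000000000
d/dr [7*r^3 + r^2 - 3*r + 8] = 21*r^2 + 2*r - 3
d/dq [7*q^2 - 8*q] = 14*q - 8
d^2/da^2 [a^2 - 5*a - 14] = 2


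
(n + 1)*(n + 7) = n^2 + 8*n + 7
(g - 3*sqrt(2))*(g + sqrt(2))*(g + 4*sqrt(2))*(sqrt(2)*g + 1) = sqrt(2)*g^4 + 5*g^3 - 20*sqrt(2)*g^2 - 70*g - 24*sqrt(2)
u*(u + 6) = u^2 + 6*u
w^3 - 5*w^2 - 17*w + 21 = (w - 7)*(w - 1)*(w + 3)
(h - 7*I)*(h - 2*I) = h^2 - 9*I*h - 14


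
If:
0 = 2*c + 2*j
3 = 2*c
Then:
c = 3/2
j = -3/2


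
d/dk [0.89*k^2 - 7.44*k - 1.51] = 1.78*k - 7.44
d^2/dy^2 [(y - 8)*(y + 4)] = 2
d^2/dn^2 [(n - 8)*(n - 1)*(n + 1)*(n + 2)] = 12*n^2 - 36*n - 34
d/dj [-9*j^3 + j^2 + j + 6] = -27*j^2 + 2*j + 1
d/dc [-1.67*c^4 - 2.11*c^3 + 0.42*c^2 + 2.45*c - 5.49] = -6.68*c^3 - 6.33*c^2 + 0.84*c + 2.45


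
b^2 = b^2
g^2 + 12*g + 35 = (g + 5)*(g + 7)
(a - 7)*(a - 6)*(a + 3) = a^3 - 10*a^2 + 3*a + 126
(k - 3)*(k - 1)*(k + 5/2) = k^3 - 3*k^2/2 - 7*k + 15/2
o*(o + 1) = o^2 + o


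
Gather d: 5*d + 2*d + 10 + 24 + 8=7*d + 42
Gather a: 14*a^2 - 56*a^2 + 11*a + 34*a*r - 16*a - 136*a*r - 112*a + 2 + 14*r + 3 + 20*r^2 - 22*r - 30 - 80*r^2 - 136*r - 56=-42*a^2 + a*(-102*r - 117) - 60*r^2 - 144*r - 81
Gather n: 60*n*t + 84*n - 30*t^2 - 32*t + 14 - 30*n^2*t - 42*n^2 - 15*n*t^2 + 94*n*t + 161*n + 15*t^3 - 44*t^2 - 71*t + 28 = n^2*(-30*t - 42) + n*(-15*t^2 + 154*t + 245) + 15*t^3 - 74*t^2 - 103*t + 42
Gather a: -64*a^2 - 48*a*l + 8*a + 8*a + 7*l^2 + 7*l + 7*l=-64*a^2 + a*(16 - 48*l) + 7*l^2 + 14*l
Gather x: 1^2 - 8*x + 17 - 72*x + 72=90 - 80*x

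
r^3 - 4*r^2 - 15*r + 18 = (r - 6)*(r - 1)*(r + 3)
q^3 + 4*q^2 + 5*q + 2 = (q + 1)^2*(q + 2)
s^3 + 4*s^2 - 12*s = s*(s - 2)*(s + 6)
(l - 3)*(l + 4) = l^2 + l - 12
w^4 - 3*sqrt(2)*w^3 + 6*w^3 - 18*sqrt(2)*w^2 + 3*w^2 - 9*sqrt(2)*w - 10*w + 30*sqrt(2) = (w - 1)*(w + 2)*(w + 5)*(w - 3*sqrt(2))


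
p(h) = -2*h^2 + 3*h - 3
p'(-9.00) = 39.00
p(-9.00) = -192.00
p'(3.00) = -9.00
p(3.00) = -12.00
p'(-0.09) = 3.36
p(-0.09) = -3.29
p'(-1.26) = 8.04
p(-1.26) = -9.96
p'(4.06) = -13.24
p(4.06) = -23.79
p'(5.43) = -18.72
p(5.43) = -45.68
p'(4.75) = -16.00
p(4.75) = -33.88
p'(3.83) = -12.32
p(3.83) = -20.85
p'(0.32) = 1.72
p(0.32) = -2.24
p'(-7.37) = 32.48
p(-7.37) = -133.74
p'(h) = 3 - 4*h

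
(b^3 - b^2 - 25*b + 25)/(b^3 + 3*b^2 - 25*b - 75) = (b - 1)/(b + 3)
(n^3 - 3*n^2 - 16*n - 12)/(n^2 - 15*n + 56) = (n^3 - 3*n^2 - 16*n - 12)/(n^2 - 15*n + 56)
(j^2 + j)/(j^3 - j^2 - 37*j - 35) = j/(j^2 - 2*j - 35)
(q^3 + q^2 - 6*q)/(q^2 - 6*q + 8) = q*(q + 3)/(q - 4)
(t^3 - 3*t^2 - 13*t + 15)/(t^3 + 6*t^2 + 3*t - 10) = (t^2 - 2*t - 15)/(t^2 + 7*t + 10)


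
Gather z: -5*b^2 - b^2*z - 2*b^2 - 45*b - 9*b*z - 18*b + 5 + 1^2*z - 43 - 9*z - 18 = -7*b^2 - 63*b + z*(-b^2 - 9*b - 8) - 56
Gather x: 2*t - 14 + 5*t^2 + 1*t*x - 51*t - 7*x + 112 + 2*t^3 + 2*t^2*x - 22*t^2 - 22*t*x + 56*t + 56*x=2*t^3 - 17*t^2 + 7*t + x*(2*t^2 - 21*t + 49) + 98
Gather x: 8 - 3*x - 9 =-3*x - 1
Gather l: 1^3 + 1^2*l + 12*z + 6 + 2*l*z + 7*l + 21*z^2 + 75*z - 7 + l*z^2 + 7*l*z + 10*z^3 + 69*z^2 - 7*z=l*(z^2 + 9*z + 8) + 10*z^3 + 90*z^2 + 80*z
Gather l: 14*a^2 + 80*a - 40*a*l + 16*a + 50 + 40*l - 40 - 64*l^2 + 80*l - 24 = 14*a^2 + 96*a - 64*l^2 + l*(120 - 40*a) - 14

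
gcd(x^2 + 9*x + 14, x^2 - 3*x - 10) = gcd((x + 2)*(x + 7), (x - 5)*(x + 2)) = x + 2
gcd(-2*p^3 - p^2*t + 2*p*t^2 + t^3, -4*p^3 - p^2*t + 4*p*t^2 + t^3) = p^2 - t^2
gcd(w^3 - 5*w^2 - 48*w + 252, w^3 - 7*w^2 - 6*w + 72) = w - 6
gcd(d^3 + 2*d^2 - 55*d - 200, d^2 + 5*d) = d + 5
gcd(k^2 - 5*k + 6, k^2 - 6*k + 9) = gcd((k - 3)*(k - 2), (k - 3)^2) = k - 3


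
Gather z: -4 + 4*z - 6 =4*z - 10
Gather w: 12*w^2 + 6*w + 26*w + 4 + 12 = 12*w^2 + 32*w + 16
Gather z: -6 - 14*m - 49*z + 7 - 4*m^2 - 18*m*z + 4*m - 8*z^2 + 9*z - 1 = -4*m^2 - 10*m - 8*z^2 + z*(-18*m - 40)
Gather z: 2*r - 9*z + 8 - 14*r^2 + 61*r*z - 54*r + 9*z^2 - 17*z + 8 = -14*r^2 - 52*r + 9*z^2 + z*(61*r - 26) + 16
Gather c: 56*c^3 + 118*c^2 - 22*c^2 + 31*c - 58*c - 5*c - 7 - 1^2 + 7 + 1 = 56*c^3 + 96*c^2 - 32*c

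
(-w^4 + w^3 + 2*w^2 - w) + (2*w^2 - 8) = -w^4 + w^3 + 4*w^2 - w - 8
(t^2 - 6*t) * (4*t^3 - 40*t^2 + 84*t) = 4*t^5 - 64*t^4 + 324*t^3 - 504*t^2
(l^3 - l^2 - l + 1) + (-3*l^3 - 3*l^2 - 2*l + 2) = -2*l^3 - 4*l^2 - 3*l + 3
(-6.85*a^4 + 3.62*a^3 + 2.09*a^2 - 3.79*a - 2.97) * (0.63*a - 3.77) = -4.3155*a^5 + 28.1051*a^4 - 12.3307*a^3 - 10.267*a^2 + 12.4172*a + 11.1969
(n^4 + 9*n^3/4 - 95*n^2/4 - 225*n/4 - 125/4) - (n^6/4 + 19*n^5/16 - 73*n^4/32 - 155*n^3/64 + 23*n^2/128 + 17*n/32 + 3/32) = -n^6/4 - 19*n^5/16 + 105*n^4/32 + 299*n^3/64 - 3063*n^2/128 - 1817*n/32 - 1003/32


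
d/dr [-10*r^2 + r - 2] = 1 - 20*r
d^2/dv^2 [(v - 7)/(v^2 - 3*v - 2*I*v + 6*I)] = 2*((v - 7)*(-2*v + 3 + 2*I)^2 + (-3*v + 10 + 2*I)*(v^2 - 3*v - 2*I*v + 6*I))/(v^2 - 3*v - 2*I*v + 6*I)^3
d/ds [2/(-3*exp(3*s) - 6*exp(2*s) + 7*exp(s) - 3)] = (18*exp(2*s) + 24*exp(s) - 14)*exp(s)/(3*exp(3*s) + 6*exp(2*s) - 7*exp(s) + 3)^2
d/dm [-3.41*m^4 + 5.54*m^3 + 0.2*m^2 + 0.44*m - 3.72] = -13.64*m^3 + 16.62*m^2 + 0.4*m + 0.44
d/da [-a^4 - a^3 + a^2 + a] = -4*a^3 - 3*a^2 + 2*a + 1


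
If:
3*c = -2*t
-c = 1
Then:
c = -1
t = 3/2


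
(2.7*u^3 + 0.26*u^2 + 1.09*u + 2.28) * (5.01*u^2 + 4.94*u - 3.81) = 13.527*u^5 + 14.6406*u^4 - 3.5417*u^3 + 15.8168*u^2 + 7.1103*u - 8.6868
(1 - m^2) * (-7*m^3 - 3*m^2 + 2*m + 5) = 7*m^5 + 3*m^4 - 9*m^3 - 8*m^2 + 2*m + 5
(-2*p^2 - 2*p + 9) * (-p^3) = 2*p^5 + 2*p^4 - 9*p^3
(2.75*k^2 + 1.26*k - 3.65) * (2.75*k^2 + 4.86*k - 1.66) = 7.5625*k^4 + 16.83*k^3 - 8.4789*k^2 - 19.8306*k + 6.059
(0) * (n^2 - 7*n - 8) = 0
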